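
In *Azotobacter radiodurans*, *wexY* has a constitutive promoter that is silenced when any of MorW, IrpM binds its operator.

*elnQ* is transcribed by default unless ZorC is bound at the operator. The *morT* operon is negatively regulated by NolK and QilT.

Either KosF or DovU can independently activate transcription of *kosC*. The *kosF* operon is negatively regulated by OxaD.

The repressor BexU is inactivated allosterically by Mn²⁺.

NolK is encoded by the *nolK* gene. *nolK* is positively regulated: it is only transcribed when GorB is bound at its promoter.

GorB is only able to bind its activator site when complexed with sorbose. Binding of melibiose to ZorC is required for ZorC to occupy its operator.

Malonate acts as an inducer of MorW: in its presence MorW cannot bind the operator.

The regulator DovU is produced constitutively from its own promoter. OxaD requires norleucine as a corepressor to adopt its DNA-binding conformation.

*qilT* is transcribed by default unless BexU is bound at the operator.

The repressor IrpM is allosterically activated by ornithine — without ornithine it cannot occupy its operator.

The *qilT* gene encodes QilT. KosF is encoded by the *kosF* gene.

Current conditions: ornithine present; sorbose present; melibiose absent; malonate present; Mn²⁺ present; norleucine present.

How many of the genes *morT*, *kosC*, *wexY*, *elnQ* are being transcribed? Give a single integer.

2

Sorbose is present, so GorB is active.
No repressor is bound and GorB is active, so *nolK* is transcribed.
So NolK is produced and active.
Mn²⁺ is present, so BexU is inactive.
With no repressor bound, *qilT* is transcribed.
So QilT is produced and active.
With repressor NolK bound, *morT* is not transcribed.
→ *morT* is OFF.
Norleucine is present, so OxaD is active.
With repressor OxaD bound, *kosF* is not transcribed.
So KosF is not produced.
DovU is produced constitutively and is active.
Activator DovU is present, so *kosC* is transcribed.
→ *kosC* is ON.
Malonate is present, so MorW is inactive.
Ornithine is present, so IrpM is active.
With repressor IrpM bound, *wexY* is not transcribed.
→ *wexY* is OFF.
Melibiose is absent, so ZorC is inactive.
With no repressor bound, *elnQ* is transcribed.
→ *elnQ* is ON.
2 of the 4 genes are transcribed.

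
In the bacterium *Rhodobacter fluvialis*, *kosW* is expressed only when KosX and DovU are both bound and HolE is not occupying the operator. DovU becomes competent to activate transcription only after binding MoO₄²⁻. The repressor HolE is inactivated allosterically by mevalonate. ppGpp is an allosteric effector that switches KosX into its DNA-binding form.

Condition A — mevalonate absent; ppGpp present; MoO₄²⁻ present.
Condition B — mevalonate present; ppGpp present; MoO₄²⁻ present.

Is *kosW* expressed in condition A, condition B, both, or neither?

B only

Condition A:
Mevalonate is absent, so HolE is active.
ppGpp is present, so KosX is active.
MoO₄²⁻ is present, so DovU is active.
With repressor HolE bound, *kosW* is not transcribed.
→ *kosW* is OFF in A.
Condition B:
Mevalonate is present, so HolE is inactive.
ppGpp is present, so KosX is active.
MoO₄²⁻ is present, so DovU is active.
No repressor is bound and KosX and DovU are active, so *kosW* is transcribed.
→ *kosW* is ON in B.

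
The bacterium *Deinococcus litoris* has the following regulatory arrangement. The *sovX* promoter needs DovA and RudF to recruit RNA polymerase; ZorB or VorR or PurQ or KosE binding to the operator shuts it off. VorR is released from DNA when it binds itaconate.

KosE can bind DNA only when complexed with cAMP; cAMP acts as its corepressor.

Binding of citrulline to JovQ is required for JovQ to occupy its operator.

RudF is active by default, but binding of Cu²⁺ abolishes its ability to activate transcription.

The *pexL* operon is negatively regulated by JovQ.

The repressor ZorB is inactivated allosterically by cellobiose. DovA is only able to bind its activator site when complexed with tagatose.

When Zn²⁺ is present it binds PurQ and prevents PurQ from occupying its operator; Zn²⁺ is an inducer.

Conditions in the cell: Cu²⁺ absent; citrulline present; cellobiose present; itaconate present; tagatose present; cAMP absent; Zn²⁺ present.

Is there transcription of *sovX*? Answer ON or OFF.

Cellobiose is present, so ZorB is inactive.
Itaconate is present, so VorR is inactive.
Zn²⁺ is present, so PurQ is inactive.
Tagatose is present, so DovA is active.
cAMP is absent, so KosE is inactive.
Cu²⁺ is absent, so RudF is active.
No repressor is bound and DovA and RudF are active, so *sovX* is transcribed.

ON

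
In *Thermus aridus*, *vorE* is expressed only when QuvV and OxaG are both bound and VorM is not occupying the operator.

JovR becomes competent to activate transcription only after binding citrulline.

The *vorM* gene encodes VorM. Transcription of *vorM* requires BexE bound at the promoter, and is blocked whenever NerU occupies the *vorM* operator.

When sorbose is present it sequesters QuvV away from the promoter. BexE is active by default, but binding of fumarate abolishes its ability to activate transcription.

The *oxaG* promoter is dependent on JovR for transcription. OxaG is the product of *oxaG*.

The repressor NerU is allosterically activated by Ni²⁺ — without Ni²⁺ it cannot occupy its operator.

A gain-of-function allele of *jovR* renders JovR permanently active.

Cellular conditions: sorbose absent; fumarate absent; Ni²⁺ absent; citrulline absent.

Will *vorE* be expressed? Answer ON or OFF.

OFF

Fumarate is absent, so BexE is active.
Ni²⁺ is absent, so NerU is inactive.
No repressor is bound and BexE is active, so *vorM* is transcribed.
So VorM is produced and active.
Sorbose is absent, so QuvV is active.
JovR is constitutively active in this strain.
No repressor is bound and JovR is active, so *oxaG* is transcribed.
So OxaG is produced and active.
With repressor VorM bound, *vorE* is not transcribed.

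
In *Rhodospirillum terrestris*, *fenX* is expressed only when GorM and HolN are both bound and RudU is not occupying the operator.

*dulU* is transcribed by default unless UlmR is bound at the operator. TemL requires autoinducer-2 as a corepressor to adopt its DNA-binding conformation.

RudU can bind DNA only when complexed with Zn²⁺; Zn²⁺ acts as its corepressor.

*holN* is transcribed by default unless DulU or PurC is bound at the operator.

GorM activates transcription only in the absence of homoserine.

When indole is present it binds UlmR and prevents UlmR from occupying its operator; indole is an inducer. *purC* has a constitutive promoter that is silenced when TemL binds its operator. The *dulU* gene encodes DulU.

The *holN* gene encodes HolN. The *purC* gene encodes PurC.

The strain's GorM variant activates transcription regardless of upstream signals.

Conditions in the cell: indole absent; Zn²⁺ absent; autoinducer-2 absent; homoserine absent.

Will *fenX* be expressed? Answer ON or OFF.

Zn²⁺ is absent, so RudU is inactive.
GorM is constitutively active in this strain.
Indole is absent, so UlmR is active.
With repressor UlmR bound, *dulU* is not transcribed.
So DulU is not produced.
Autoinducer-2 is absent, so TemL is inactive.
With no repressor bound, *purC* is transcribed.
So PurC is produced and active.
With repressor PurC bound, *holN* is not transcribed.
So HolN is not produced.
Required activator HolN is absent, so *fenX* is not transcribed.

OFF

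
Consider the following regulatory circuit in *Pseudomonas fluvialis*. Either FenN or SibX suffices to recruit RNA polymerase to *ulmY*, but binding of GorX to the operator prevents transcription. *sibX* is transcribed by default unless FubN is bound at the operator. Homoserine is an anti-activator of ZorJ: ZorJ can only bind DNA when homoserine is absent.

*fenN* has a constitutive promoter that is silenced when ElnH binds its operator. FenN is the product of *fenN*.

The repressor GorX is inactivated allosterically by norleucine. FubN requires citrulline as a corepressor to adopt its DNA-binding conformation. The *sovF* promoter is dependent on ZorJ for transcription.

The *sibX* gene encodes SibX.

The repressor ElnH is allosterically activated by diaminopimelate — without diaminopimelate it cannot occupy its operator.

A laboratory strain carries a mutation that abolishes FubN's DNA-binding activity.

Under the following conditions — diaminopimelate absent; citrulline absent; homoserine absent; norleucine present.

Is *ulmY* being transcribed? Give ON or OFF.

ON

Diaminopimelate is absent, so ElnH is inactive.
With no repressor bound, *fenN* is transcribed.
So FenN is produced and active.
Norleucine is present, so GorX is inactive.
FubN is non-functional in this strain, so it has no effect.
With no repressor bound, *sibX* is transcribed.
So SibX is produced and active.
Activator FenN is present, so *ulmY* is transcribed.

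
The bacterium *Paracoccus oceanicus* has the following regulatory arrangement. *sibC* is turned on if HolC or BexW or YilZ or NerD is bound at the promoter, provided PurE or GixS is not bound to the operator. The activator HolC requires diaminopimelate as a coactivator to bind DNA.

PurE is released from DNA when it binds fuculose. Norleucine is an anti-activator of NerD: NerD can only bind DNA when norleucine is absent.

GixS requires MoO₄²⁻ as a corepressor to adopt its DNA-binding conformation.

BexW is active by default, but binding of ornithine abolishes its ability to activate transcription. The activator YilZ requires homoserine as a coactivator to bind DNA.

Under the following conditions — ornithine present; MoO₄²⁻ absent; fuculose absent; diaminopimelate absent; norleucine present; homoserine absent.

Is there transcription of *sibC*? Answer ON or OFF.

Diaminopimelate is absent, so HolC is inactive.
Ornithine is present, so BexW is inactive.
Homoserine is absent, so YilZ is inactive.
Fuculose is absent, so PurE is active.
Norleucine is present, so NerD is inactive.
MoO₄²⁻ is absent, so GixS is inactive.
With repressor PurE bound, *sibC* is not transcribed.

OFF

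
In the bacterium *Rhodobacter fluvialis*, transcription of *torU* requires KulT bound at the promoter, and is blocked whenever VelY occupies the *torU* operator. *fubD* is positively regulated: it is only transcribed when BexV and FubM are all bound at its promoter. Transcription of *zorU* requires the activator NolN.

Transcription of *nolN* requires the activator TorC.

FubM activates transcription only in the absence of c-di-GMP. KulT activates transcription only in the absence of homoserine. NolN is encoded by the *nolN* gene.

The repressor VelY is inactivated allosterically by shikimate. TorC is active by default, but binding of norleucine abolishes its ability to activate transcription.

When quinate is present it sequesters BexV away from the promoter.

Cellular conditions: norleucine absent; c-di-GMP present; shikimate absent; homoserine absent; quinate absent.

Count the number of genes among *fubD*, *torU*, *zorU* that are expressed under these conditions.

1

Quinate is absent, so BexV is active.
c-di-GMP is present, so FubM is inactive.
Required activator FubM is absent, so *fubD* is not transcribed.
→ *fubD* is OFF.
Homoserine is absent, so KulT is active.
Shikimate is absent, so VelY is active.
With repressor VelY bound, *torU* is not transcribed.
→ *torU* is OFF.
Norleucine is absent, so TorC is active.
No repressor is bound and TorC is active, so *nolN* is transcribed.
So NolN is produced and active.
No repressor is bound and NolN is active, so *zorU* is transcribed.
→ *zorU* is ON.
1 of the 3 genes is transcribed.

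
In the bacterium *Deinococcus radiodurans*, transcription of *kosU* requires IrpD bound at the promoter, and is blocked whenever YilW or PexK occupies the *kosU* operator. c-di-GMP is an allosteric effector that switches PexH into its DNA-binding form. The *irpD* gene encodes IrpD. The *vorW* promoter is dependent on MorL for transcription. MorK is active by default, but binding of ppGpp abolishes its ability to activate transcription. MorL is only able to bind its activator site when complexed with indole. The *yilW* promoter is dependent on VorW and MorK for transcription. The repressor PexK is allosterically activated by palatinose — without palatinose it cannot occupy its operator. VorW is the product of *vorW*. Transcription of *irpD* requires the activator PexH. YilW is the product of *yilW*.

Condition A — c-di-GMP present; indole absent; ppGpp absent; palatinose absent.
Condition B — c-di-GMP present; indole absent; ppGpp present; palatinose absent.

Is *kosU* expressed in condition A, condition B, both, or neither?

both

Condition A:
c-di-GMP is present, so PexH is active.
No repressor is bound and PexH is active, so *irpD* is transcribed.
So IrpD is produced and active.
Indole is absent, so MorL is inactive.
Required activator MorL is absent, so *vorW* is not transcribed.
So VorW is not produced.
ppGpp is absent, so MorK is active.
Required activator VorW is absent, so *yilW* is not transcribed.
So YilW is not produced.
Palatinose is absent, so PexK is inactive.
No repressor is bound and IrpD is active, so *kosU* is transcribed.
→ *kosU* is ON in A.
Condition B:
c-di-GMP is present, so PexH is active.
No repressor is bound and PexH is active, so *irpD* is transcribed.
So IrpD is produced and active.
Indole is absent, so MorL is inactive.
Required activator MorL is absent, so *vorW* is not transcribed.
So VorW is not produced.
ppGpp is present, so MorK is inactive.
Required activator VorW is absent, so *yilW* is not transcribed.
So YilW is not produced.
Palatinose is absent, so PexK is inactive.
No repressor is bound and IrpD is active, so *kosU* is transcribed.
→ *kosU* is ON in B.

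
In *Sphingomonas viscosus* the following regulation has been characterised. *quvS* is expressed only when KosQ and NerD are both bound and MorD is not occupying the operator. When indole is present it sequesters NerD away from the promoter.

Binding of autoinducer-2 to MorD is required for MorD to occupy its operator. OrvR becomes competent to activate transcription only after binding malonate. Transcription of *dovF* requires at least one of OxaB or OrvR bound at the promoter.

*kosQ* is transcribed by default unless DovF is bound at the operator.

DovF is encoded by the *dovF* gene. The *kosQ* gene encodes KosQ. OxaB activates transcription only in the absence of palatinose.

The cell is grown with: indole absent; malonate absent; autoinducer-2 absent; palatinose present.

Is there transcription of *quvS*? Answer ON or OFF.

ON

Autoinducer-2 is absent, so MorD is inactive.
Palatinose is present, so OxaB is inactive.
Malonate is absent, so OrvR is inactive.
No activator is available at the *dovF* promoter, so *dovF* is not transcribed.
So DovF is not produced.
With no repressor bound, *kosQ* is transcribed.
So KosQ is produced and active.
Indole is absent, so NerD is active.
No repressor is bound and KosQ and NerD are active, so *quvS* is transcribed.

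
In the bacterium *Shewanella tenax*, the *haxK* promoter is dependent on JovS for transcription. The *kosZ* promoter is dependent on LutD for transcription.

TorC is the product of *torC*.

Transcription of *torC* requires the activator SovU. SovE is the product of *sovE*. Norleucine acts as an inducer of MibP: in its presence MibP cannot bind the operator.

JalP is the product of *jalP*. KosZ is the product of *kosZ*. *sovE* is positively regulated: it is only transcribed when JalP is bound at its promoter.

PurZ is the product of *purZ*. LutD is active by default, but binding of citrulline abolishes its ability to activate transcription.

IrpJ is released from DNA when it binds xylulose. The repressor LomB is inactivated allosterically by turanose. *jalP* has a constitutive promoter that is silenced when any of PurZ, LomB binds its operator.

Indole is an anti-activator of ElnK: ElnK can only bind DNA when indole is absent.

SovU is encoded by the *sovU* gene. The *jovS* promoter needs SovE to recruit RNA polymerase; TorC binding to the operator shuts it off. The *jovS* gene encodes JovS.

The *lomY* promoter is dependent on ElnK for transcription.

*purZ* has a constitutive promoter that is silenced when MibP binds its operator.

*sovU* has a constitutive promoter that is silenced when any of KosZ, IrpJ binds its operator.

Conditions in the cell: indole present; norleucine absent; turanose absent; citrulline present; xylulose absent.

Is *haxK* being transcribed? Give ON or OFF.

OFF

Norleucine is absent, so MibP is active.
With repressor MibP bound, *purZ* is not transcribed.
So PurZ is not produced.
Turanose is absent, so LomB is active.
With repressor LomB bound, *jalP* is not transcribed.
So JalP is not produced.
Required activator JalP is absent, so *sovE* is not transcribed.
So SovE is not produced.
Citrulline is present, so LutD is inactive.
Required activator LutD is absent, so *kosZ* is not transcribed.
So KosZ is not produced.
Xylulose is absent, so IrpJ is active.
With repressor IrpJ bound, *sovU* is not transcribed.
So SovU is not produced.
Required activator SovU is absent, so *torC* is not transcribed.
So TorC is not produced.
Required activator SovE is absent, so *jovS* is not transcribed.
So JovS is not produced.
Required activator JovS is absent, so *haxK* is not transcribed.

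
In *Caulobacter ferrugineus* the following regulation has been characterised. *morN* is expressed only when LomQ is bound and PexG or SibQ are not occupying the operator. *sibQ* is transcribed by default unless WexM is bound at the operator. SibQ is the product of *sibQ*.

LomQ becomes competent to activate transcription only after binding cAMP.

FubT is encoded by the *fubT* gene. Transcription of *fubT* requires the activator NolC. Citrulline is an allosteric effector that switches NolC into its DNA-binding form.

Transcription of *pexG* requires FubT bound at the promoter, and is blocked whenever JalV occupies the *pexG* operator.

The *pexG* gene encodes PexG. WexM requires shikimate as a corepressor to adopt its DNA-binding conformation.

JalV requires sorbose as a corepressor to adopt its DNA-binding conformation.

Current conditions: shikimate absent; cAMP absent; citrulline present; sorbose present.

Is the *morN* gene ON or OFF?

OFF

Citrulline is present, so NolC is active.
No repressor is bound and NolC is active, so *fubT* is transcribed.
So FubT is produced and active.
Sorbose is present, so JalV is active.
With repressor JalV bound, *pexG* is not transcribed.
So PexG is not produced.
Shikimate is absent, so WexM is inactive.
With no repressor bound, *sibQ* is transcribed.
So SibQ is produced and active.
cAMP is absent, so LomQ is inactive.
With repressor SibQ bound, *morN* is not transcribed.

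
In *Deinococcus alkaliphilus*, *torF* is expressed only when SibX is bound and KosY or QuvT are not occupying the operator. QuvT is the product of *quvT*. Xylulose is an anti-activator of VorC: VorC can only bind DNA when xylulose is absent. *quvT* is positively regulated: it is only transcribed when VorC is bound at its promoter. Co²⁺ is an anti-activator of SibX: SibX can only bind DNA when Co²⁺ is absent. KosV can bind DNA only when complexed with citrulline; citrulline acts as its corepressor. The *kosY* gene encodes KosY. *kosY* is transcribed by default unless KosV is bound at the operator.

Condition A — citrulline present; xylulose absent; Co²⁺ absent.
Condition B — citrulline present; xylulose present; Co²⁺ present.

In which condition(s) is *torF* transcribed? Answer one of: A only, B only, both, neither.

Condition A:
Citrulline is present, so KosV is active.
With repressor KosV bound, *kosY* is not transcribed.
So KosY is not produced.
Xylulose is absent, so VorC is active.
No repressor is bound and VorC is active, so *quvT* is transcribed.
So QuvT is produced and active.
Co²⁺ is absent, so SibX is active.
With repressor QuvT bound, *torF* is not transcribed.
→ *torF* is OFF in A.
Condition B:
Citrulline is present, so KosV is active.
With repressor KosV bound, *kosY* is not transcribed.
So KosY is not produced.
Xylulose is present, so VorC is inactive.
Required activator VorC is absent, so *quvT* is not transcribed.
So QuvT is not produced.
Co²⁺ is present, so SibX is inactive.
Required activator SibX is absent, so *torF* is not transcribed.
→ *torF* is OFF in B.

neither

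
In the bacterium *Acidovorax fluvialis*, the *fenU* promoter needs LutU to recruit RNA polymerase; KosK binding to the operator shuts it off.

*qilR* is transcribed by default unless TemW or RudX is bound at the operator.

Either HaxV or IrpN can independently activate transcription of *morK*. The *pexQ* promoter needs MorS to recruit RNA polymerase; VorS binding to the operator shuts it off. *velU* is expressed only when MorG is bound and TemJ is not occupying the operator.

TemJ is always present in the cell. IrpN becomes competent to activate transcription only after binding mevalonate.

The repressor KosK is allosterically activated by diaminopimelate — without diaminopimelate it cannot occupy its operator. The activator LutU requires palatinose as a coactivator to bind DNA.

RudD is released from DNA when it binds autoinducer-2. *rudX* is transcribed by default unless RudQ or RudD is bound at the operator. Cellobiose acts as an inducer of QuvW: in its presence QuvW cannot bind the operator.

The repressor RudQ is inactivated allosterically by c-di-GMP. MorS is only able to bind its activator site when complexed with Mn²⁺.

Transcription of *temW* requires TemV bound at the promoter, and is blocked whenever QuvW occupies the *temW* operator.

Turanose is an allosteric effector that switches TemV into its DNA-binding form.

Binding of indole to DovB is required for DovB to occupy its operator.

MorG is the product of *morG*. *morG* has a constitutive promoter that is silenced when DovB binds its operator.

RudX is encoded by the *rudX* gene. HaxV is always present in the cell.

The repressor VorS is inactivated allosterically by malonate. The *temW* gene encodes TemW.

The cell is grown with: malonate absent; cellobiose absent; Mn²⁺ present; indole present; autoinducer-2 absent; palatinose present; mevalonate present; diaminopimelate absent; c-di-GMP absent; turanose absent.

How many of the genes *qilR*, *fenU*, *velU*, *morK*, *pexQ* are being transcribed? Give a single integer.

3

Cellobiose is absent, so QuvW is active.
Turanose is absent, so TemV is inactive.
With repressor QuvW bound, *temW* is not transcribed.
So TemW is not produced.
c-di-GMP is absent, so RudQ is active.
Autoinducer-2 is absent, so RudD is active.
With repressor RudQ bound, *rudX* is not transcribed.
So RudX is not produced.
With no repressor bound, *qilR* is transcribed.
→ *qilR* is ON.
Diaminopimelate is absent, so KosK is inactive.
Palatinose is present, so LutU is active.
No repressor is bound and LutU is active, so *fenU* is transcribed.
→ *fenU* is ON.
Indole is present, so DovB is active.
With repressor DovB bound, *morG* is not transcribed.
So MorG is not produced.
TemJ is produced constitutively and is active.
With repressor TemJ bound, *velU* is not transcribed.
→ *velU* is OFF.
HaxV is produced constitutively and is active.
Mevalonate is present, so IrpN is active.
Activator HaxV is present, so *morK* is transcribed.
→ *morK* is ON.
Malonate is absent, so VorS is active.
Mn²⁺ is present, so MorS is active.
With repressor VorS bound, *pexQ* is not transcribed.
→ *pexQ* is OFF.
3 of the 5 genes are transcribed.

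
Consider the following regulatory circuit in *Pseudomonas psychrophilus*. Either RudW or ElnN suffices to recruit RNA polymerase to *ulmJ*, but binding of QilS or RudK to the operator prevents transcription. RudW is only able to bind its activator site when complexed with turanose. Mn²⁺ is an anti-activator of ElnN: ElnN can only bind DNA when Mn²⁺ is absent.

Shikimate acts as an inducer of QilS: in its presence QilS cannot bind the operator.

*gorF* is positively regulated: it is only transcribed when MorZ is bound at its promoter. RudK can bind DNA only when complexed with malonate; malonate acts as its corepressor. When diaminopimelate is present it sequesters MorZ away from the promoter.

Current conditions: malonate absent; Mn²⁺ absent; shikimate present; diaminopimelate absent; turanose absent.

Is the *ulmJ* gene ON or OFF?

Turanose is absent, so RudW is inactive.
Shikimate is present, so QilS is inactive.
Mn²⁺ is absent, so ElnN is active.
Malonate is absent, so RudK is inactive.
Activator ElnN is present, so *ulmJ* is transcribed.

ON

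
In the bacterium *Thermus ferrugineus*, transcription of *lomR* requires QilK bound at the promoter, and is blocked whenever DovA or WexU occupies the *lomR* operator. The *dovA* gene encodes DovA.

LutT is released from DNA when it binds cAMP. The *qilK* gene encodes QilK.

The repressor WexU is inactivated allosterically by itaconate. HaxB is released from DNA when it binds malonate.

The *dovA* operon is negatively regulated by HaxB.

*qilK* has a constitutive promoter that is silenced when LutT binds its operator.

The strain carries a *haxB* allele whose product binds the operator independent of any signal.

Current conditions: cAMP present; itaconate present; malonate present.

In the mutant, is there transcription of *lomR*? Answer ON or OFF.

ON

HaxB is constitutively active in this strain.
With repressor HaxB bound, *dovA* is not transcribed.
So DovA is not produced.
Itaconate is present, so WexU is inactive.
cAMP is present, so LutT is inactive.
With no repressor bound, *qilK* is transcribed.
So QilK is produced and active.
No repressor is bound and QilK is active, so *lomR* is transcribed.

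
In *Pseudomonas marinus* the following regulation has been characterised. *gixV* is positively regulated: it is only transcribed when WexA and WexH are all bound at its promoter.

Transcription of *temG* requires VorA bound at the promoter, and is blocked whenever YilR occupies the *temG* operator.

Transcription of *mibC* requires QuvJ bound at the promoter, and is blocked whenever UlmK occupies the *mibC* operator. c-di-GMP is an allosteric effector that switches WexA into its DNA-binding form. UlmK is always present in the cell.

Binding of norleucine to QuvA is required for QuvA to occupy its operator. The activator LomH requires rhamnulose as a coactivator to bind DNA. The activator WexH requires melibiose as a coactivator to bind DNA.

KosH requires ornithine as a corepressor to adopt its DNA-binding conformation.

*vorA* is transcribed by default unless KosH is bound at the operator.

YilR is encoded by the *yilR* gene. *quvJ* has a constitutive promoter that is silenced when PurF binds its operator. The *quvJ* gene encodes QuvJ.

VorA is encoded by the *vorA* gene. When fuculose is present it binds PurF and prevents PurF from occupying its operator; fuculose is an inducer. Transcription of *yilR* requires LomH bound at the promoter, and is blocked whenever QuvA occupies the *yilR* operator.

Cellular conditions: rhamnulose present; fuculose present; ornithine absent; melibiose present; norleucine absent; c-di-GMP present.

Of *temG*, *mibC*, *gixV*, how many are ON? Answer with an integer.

1

Norleucine is absent, so QuvA is inactive.
Rhamnulose is present, so LomH is active.
No repressor is bound and LomH is active, so *yilR* is transcribed.
So YilR is produced and active.
Ornithine is absent, so KosH is inactive.
With no repressor bound, *vorA* is transcribed.
So VorA is produced and active.
With repressor YilR bound, *temG* is not transcribed.
→ *temG* is OFF.
Fuculose is present, so PurF is inactive.
With no repressor bound, *quvJ* is transcribed.
So QuvJ is produced and active.
UlmK is produced constitutively and is active.
With repressor UlmK bound, *mibC* is not transcribed.
→ *mibC* is OFF.
c-di-GMP is present, so WexA is active.
Melibiose is present, so WexH is active.
No repressor is bound and WexA and WexH are active, so *gixV* is transcribed.
→ *gixV* is ON.
1 of the 3 genes is transcribed.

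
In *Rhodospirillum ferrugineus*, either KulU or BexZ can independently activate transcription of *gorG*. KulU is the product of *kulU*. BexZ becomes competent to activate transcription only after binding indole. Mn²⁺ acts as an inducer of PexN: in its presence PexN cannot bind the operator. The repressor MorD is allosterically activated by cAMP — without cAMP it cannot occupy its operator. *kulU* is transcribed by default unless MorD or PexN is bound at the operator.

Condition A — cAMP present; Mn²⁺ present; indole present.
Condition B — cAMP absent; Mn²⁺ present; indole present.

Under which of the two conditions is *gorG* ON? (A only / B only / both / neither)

both

Condition A:
cAMP is present, so MorD is active.
Mn²⁺ is present, so PexN is inactive.
With repressor MorD bound, *kulU* is not transcribed.
So KulU is not produced.
Indole is present, so BexZ is active.
Activator BexZ is present, so *gorG* is transcribed.
→ *gorG* is ON in A.
Condition B:
cAMP is absent, so MorD is inactive.
Mn²⁺ is present, so PexN is inactive.
With no repressor bound, *kulU* is transcribed.
So KulU is produced and active.
Indole is present, so BexZ is active.
Activator KulU is present, so *gorG* is transcribed.
→ *gorG* is ON in B.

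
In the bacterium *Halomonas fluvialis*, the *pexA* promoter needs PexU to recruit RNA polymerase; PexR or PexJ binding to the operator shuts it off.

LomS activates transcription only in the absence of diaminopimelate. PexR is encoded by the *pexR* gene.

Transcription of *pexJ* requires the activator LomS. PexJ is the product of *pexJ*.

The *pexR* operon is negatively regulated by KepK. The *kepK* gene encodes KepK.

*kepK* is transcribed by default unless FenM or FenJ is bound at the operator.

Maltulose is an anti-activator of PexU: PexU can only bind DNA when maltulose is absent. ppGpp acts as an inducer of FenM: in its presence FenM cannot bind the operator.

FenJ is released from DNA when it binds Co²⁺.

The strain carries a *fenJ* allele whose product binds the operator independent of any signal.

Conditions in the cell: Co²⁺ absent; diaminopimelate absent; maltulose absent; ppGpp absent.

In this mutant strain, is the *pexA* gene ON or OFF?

ppGpp is absent, so FenM is active.
FenJ is constitutively active in this strain.
With repressor FenM bound, *kepK* is not transcribed.
So KepK is not produced.
With no repressor bound, *pexR* is transcribed.
So PexR is produced and active.
Maltulose is absent, so PexU is active.
Diaminopimelate is absent, so LomS is active.
No repressor is bound and LomS is active, so *pexJ* is transcribed.
So PexJ is produced and active.
With repressor PexR bound, *pexA* is not transcribed.

OFF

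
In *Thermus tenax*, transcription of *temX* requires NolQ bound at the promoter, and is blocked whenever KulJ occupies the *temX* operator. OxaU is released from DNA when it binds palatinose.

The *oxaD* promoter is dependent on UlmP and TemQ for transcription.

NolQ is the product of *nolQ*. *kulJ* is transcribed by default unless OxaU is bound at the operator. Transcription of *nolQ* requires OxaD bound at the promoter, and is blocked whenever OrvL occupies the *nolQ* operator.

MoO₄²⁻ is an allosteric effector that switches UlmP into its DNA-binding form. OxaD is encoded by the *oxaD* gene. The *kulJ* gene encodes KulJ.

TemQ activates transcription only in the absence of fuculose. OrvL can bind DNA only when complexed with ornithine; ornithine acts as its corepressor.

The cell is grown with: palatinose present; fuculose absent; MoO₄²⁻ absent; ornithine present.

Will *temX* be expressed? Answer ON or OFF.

OFF

Palatinose is present, so OxaU is inactive.
With no repressor bound, *kulJ* is transcribed.
So KulJ is produced and active.
Ornithine is present, so OrvL is active.
MoO₄²⁻ is absent, so UlmP is inactive.
Fuculose is absent, so TemQ is active.
Required activator UlmP is absent, so *oxaD* is not transcribed.
So OxaD is not produced.
With repressor OrvL bound, *nolQ* is not transcribed.
So NolQ is not produced.
With repressor KulJ bound, *temX* is not transcribed.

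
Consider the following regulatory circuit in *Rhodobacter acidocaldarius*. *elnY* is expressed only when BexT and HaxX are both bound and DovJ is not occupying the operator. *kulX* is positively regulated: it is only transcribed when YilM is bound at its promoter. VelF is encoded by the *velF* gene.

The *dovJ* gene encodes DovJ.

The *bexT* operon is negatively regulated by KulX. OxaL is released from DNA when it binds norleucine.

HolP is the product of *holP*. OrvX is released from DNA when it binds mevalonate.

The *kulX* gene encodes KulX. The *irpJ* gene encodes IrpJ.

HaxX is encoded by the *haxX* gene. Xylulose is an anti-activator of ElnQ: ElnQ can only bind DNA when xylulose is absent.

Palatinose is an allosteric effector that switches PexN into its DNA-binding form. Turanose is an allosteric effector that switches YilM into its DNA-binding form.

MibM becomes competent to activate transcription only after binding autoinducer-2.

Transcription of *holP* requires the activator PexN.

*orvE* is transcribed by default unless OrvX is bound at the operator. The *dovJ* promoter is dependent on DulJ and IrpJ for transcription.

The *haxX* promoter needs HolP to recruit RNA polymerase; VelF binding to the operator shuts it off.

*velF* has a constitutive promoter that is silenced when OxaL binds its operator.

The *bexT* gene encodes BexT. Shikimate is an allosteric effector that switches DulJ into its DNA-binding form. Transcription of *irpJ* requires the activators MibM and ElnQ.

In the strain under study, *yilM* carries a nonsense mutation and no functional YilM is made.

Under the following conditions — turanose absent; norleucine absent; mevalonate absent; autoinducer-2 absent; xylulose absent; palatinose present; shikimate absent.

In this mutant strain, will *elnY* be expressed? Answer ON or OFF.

ON

YilM is non-functional in this strain, so it has no effect.
Required activator YilM is absent, so *kulX* is not transcribed.
So KulX is not produced.
With no repressor bound, *bexT* is transcribed.
So BexT is produced and active.
Shikimate is absent, so DulJ is inactive.
Autoinducer-2 is absent, so MibM is inactive.
Xylulose is absent, so ElnQ is active.
Required activator MibM is absent, so *irpJ* is not transcribed.
So IrpJ is not produced.
Required activator DulJ is absent, so *dovJ* is not transcribed.
So DovJ is not produced.
Norleucine is absent, so OxaL is active.
With repressor OxaL bound, *velF* is not transcribed.
So VelF is not produced.
Palatinose is present, so PexN is active.
No repressor is bound and PexN is active, so *holP* is transcribed.
So HolP is produced and active.
No repressor is bound and HolP is active, so *haxX* is transcribed.
So HaxX is produced and active.
No repressor is bound and BexT and HaxX are active, so *elnY* is transcribed.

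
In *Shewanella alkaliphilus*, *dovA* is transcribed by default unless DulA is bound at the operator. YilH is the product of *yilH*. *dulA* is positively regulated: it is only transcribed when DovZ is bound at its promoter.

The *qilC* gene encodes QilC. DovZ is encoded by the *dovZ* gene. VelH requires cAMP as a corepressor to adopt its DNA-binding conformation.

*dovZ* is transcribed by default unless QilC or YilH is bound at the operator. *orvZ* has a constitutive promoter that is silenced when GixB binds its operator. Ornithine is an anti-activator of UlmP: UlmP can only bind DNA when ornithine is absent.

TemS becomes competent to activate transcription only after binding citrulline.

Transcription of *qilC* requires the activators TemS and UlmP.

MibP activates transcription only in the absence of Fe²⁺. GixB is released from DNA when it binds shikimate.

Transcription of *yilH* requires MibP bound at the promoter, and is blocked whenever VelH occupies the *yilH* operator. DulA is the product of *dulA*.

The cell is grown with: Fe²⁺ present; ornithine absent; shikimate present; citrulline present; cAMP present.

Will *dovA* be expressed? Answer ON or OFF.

ON

Citrulline is present, so TemS is active.
Ornithine is absent, so UlmP is active.
No repressor is bound and TemS and UlmP are active, so *qilC* is transcribed.
So QilC is produced and active.
cAMP is present, so VelH is active.
Fe²⁺ is present, so MibP is inactive.
With repressor VelH bound, *yilH* is not transcribed.
So YilH is not produced.
With repressor QilC bound, *dovZ* is not transcribed.
So DovZ is not produced.
Required activator DovZ is absent, so *dulA* is not transcribed.
So DulA is not produced.
With no repressor bound, *dovA* is transcribed.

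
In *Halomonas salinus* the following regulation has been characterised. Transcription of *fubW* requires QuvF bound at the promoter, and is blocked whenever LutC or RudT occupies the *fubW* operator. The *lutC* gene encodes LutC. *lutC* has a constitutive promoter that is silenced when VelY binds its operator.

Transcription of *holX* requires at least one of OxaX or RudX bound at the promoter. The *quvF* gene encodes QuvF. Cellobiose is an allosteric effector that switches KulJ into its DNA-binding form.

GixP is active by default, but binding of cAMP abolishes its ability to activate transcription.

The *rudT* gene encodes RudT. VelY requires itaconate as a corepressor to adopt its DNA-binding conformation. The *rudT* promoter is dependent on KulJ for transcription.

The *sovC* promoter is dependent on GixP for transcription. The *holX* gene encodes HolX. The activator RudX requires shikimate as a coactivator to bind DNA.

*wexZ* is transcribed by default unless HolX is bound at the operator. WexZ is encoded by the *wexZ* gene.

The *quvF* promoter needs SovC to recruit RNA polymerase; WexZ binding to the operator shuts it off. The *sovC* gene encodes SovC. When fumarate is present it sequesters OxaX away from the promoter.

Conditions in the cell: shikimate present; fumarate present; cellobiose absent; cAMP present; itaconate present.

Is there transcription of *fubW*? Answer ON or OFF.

OFF

Itaconate is present, so VelY is active.
With repressor VelY bound, *lutC* is not transcribed.
So LutC is not produced.
Cellobiose is absent, so KulJ is inactive.
Required activator KulJ is absent, so *rudT* is not transcribed.
So RudT is not produced.
cAMP is present, so GixP is inactive.
Required activator GixP is absent, so *sovC* is not transcribed.
So SovC is not produced.
Fumarate is present, so OxaX is inactive.
Shikimate is present, so RudX is active.
Activator RudX is present, so *holX* is transcribed.
So HolX is produced and active.
With repressor HolX bound, *wexZ* is not transcribed.
So WexZ is not produced.
Required activator SovC is absent, so *quvF* is not transcribed.
So QuvF is not produced.
Required activator QuvF is absent, so *fubW* is not transcribed.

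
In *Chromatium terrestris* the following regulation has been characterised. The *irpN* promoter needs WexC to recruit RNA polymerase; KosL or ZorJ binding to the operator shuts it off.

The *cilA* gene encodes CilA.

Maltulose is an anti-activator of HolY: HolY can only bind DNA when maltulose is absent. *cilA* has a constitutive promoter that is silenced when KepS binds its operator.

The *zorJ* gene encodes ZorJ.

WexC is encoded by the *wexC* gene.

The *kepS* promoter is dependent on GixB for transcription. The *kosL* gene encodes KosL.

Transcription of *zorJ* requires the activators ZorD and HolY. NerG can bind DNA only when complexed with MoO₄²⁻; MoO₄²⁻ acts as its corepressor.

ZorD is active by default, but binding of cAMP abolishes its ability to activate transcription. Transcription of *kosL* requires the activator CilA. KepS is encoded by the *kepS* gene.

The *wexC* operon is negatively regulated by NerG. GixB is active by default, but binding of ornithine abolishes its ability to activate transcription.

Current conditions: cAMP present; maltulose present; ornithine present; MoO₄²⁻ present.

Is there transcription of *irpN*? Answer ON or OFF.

OFF

MoO₄²⁻ is present, so NerG is active.
With repressor NerG bound, *wexC* is not transcribed.
So WexC is not produced.
Ornithine is present, so GixB is inactive.
Required activator GixB is absent, so *kepS* is not transcribed.
So KepS is not produced.
With no repressor bound, *cilA* is transcribed.
So CilA is produced and active.
No repressor is bound and CilA is active, so *kosL* is transcribed.
So KosL is produced and active.
cAMP is present, so ZorD is inactive.
Maltulose is present, so HolY is inactive.
Required activator ZorD is absent, so *zorJ* is not transcribed.
So ZorJ is not produced.
With repressor KosL bound, *irpN* is not transcribed.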